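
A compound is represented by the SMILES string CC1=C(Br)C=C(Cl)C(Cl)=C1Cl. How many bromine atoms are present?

1

Scan the SMILES for Br atoms (remember two-letter symbols like Cl and Br are single atoms).
Bromine count: 1.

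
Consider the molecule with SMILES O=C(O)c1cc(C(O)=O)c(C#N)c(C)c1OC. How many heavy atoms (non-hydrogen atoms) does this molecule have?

Every atom symbol written in the SMILES (organic subset) is one heavy atom; implicit H are not written.
Heavy atoms by element → C:11, N:1, O:5.
Total: 17.

17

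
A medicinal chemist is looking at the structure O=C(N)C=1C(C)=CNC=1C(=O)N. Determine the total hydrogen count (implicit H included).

Walk through each heavy atom and fill implicit hydrogens from standard valence (C 4, N 3, O 2, S 2, halogen 1):
  atom 1: O, bond orders sum to 2 (valence 2) → 0 H
  atom 2: C, bond orders sum to 4 (valence 4) → 0 H
  atom 3: N, bond orders sum to 1 (valence 3) → 2 H
  atom 4: C, bond orders sum to 4 (valence 4) → 0 H
  atom 5: C, bond orders sum to 4 (valence 4) → 0 H
  atom 6: C, bond orders sum to 1 (valence 4) → 3 H
  atom 7: C, bond orders sum to 3 (valence 4) → 1 H
  atom 8: N, bond orders sum to 2 (valence 3) → 1 H
  atom 9: C, bond orders sum to 4 (valence 4) → 0 H
  atom 10: C, bond orders sum to 4 (valence 4) → 0 H
  atom 11: O, bond orders sum to 2 (valence 2) → 0 H
  atom 12: N, bond orders sum to 1 (valence 3) → 2 H
Total hydrogens: 9.

9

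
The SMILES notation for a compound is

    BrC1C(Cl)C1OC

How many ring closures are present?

1

In SMILES, each pair of matching ring-closure digits denotes one ring-closing bond; the number of such bonds equals the number of independent rings.
Ring-closure bonds here: 1.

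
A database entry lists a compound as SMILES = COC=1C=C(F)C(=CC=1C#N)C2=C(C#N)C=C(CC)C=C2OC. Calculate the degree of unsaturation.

Degree of unsaturation = (number of rings) + (number of π bonds).
Ring closures in the SMILES: 2.
π bonds: 6 double bonds (each 1 DoU), 2 triple bonds (each 2 DoU) → 10 DoU from unsaturation.
Total DoU = 2 + 10 = 12.

12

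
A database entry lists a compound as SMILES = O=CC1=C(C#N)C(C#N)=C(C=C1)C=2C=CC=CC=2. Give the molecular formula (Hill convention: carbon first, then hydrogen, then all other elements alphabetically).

C15H8N2O

Walk through each heavy atom and fill implicit hydrogens from standard valence (C 4, N 3, O 2, S 2, halogen 1):
  atom 1: O, bond orders sum to 2 (valence 2) → 0 H
  atom 2: C, bond orders sum to 3 (valence 4) → 1 H
  atom 3: C, bond orders sum to 4 (valence 4) → 0 H
  atom 4: C, bond orders sum to 4 (valence 4) → 0 H
  atom 5: C, bond orders sum to 4 (valence 4) → 0 H
  atom 6: N, bond orders sum to 3 (valence 3) → 0 H
  atom 7: C, bond orders sum to 4 (valence 4) → 0 H
  atom 8: C, bond orders sum to 4 (valence 4) → 0 H
  atom 9: N, bond orders sum to 3 (valence 3) → 0 H
  atom 10: C, bond orders sum to 4 (valence 4) → 0 H
  atom 11: C, bond orders sum to 3 (valence 4) → 1 H
  atom 12: C, bond orders sum to 3 (valence 4) → 1 H
  atom 13: C, bond orders sum to 4 (valence 4) → 0 H
  atom 14: C, bond orders sum to 3 (valence 4) → 1 H
  atom 15: C, bond orders sum to 3 (valence 4) → 1 H
  atom 16: C, bond orders sum to 3 (valence 4) → 1 H
  atom 17: C, bond orders sum to 3 (valence 4) → 1 H
  atom 18: C, bond orders sum to 3 (valence 4) → 1 H
Totals → C:15, H:8, N:2, O:1.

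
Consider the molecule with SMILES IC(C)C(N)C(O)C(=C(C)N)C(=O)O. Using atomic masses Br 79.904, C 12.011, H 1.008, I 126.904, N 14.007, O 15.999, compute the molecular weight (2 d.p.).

First, the molecular formula is C8H15IN2O3 (counting implicit H from valence).
  C: 8 × 12.011 = 96.088
  H: 15 × 1.008 = 15.120
  I: 1 × 126.904 = 126.904
  N: 2 × 14.007 = 28.014
  O: 3 × 15.999 = 47.997
Sum: 8×12.011 + 15×1.008 + 1×126.904 + 2×14.007 + 3×15.999 = 314.123 → 314.12 g/mol.

314.12 g/mol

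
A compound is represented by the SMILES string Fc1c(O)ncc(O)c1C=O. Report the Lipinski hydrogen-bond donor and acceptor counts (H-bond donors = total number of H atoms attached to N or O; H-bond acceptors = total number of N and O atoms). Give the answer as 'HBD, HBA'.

2, 4

Donors: find every N or O and count the H atoms it carries.
  atom 4 (O): bond orders sum to 1 → 1 H
  atom 5 (N): bond orders sum to 3 → 0 H
  atom 8 (O): bond orders sum to 1 → 1 H
  atom 11 (O): bond orders sum to 2 → 0 H
Lipinski HBD = 2.
Acceptors: N atoms = 1, O atoms = 3 → HBA = 4.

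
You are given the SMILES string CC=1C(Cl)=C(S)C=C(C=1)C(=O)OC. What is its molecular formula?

C9H9ClO2S

Walk through each heavy atom and fill implicit hydrogens from standard valence (C 4, N 3, O 2, S 2, halogen 1):
  atom 1: C, bond orders sum to 1 (valence 4) → 3 H
  atom 2: C, bond orders sum to 4 (valence 4) → 0 H
  atom 3: C, bond orders sum to 4 (valence 4) → 0 H
  atom 4: Cl (halogen, monovalent) → 0 H
  atom 5: C, bond orders sum to 4 (valence 4) → 0 H
  atom 6: S, bond orders sum to 1 (valence 2) → 1 H
  atom 7: C, bond orders sum to 3 (valence 4) → 1 H
  atom 8: C, bond orders sum to 4 (valence 4) → 0 H
  atom 9: C, bond orders sum to 3 (valence 4) → 1 H
  atom 10: C, bond orders sum to 4 (valence 4) → 0 H
  atom 11: O, bond orders sum to 2 (valence 2) → 0 H
  atom 12: O, bond orders sum to 2 (valence 2) → 0 H
  atom 13: C, bond orders sum to 1 (valence 4) → 3 H
Totals → C:9, H:9, Cl:1, O:2, S:1.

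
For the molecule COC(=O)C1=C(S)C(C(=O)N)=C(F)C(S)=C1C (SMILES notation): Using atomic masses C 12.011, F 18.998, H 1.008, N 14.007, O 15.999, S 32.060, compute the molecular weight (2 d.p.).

275.31 g/mol

First, the molecular formula is C10H10FNO3S2 (counting implicit H from valence).
  C: 10 × 12.011 = 120.110
  F: 1 × 18.998 = 18.998
  H: 10 × 1.008 = 10.080
  N: 1 × 14.007 = 14.007
  O: 3 × 15.999 = 47.997
  S: 2 × 32.060 = 64.120
Sum: 10×12.011 + 1×18.998 + 10×1.008 + 1×14.007 + 3×15.999 + 2×32.060 = 275.312 → 275.31 g/mol.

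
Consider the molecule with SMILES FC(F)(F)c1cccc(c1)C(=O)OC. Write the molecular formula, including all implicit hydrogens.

C9H7F3O2

Walk through each heavy atom and fill implicit hydrogens from standard valence (C 4, N 3, O 2, S 2, halogen 1); for lowercase aromatic atoms, an aromatic c carries 1 H when it has two neighbours and 0 H with three, and aromatic n carries 0 H:
  atom 1: F (halogen, monovalent) → 0 H
  atom 2: C, bond orders sum to 4 (valence 4) → 0 H
  atom 3: F (halogen, monovalent) → 0 H
  atom 4: F (halogen, monovalent) → 0 H
  atom 5: aromatic c, 3 neighbours → 0 H
  atom 6: aromatic c, 2 neighbours → 1 H
  atom 7: aromatic c, 2 neighbours → 1 H
  atom 8: aromatic c, 2 neighbours → 1 H
  atom 9: aromatic c, 3 neighbours → 0 H
  atom 10: aromatic c, 2 neighbours → 1 H
  atom 11: C, bond orders sum to 4 (valence 4) → 0 H
  atom 12: O, bond orders sum to 2 (valence 2) → 0 H
  atom 13: O, bond orders sum to 2 (valence 2) → 0 H
  atom 14: C, bond orders sum to 1 (valence 4) → 3 H
Totals → C:9, H:7, F:3, O:2.
In Hill order: C9H7F3O2.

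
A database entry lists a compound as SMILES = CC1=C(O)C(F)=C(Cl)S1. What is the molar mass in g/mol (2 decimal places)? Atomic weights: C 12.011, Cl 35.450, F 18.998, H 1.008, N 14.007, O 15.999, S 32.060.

166.59 g/mol

First, the molecular formula is C5H4ClFOS (counting implicit H from valence).
  C: 5 × 12.011 = 60.055
  Cl: 1 × 35.450 = 35.450
  F: 1 × 18.998 = 18.998
  H: 4 × 1.008 = 4.032
  O: 1 × 15.999 = 15.999
  S: 1 × 32.060 = 32.060
Sum: 5×12.011 + 1×35.450 + 1×18.998 + 4×1.008 + 1×15.999 + 1×32.060 = 166.594 → 166.59 g/mol.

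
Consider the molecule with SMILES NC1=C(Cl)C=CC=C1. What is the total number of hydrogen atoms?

Walk through each heavy atom and fill implicit hydrogens from standard valence (C 4, N 3, O 2, S 2, halogen 1):
  atom 1: N, bond orders sum to 1 (valence 3) → 2 H
  atom 2: C, bond orders sum to 4 (valence 4) → 0 H
  atom 3: C, bond orders sum to 4 (valence 4) → 0 H
  atom 4: Cl (halogen, monovalent) → 0 H
  atom 5: C, bond orders sum to 3 (valence 4) → 1 H
  atom 6: C, bond orders sum to 3 (valence 4) → 1 H
  atom 7: C, bond orders sum to 3 (valence 4) → 1 H
  atom 8: C, bond orders sum to 3 (valence 4) → 1 H
Total hydrogens: 6.

6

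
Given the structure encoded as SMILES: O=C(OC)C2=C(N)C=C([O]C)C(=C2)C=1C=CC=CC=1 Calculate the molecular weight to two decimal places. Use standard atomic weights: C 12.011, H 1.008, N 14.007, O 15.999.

257.29 g/mol

First, the molecular formula is C15H15NO3 (counting implicit H from valence).
  C: 15 × 12.011 = 180.165
  H: 15 × 1.008 = 15.120
  N: 1 × 14.007 = 14.007
  O: 3 × 15.999 = 47.997
Sum: 15×12.011 + 15×1.008 + 1×14.007 + 3×15.999 = 257.289 → 257.29 g/mol.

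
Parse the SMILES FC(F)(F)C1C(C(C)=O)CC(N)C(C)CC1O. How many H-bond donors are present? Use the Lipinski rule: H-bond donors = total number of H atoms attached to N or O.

3

Donors: find every N or O and count the H atoms it carries.
  atom 9 (O): bond orders sum to 2 → 0 H
  atom 12 (N): bond orders sum to 1 → 2 H
  atom 17 (O): bond orders sum to 1 → 1 H
Lipinski HBD = 3.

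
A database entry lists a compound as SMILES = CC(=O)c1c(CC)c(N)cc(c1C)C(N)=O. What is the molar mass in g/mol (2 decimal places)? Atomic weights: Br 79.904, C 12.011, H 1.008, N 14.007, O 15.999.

220.27 g/mol

First, the molecular formula is C12H16N2O2 (counting implicit H from valence).
  C: 12 × 12.011 = 144.132
  H: 16 × 1.008 = 16.128
  N: 2 × 14.007 = 28.014
  O: 2 × 15.999 = 31.998
Sum: 12×12.011 + 16×1.008 + 2×14.007 + 2×15.999 = 220.272 → 220.27 g/mol.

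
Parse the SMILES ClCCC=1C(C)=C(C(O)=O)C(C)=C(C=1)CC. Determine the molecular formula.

C13H17ClO2

Walk through each heavy atom and fill implicit hydrogens from standard valence (C 4, N 3, O 2, S 2, halogen 1):
  atom 1: Cl (halogen, monovalent) → 0 H
  atom 2: C, bond orders sum to 2 (valence 4) → 2 H
  atom 3: C, bond orders sum to 2 (valence 4) → 2 H
  atom 4: C, bond orders sum to 4 (valence 4) → 0 H
  atom 5: C, bond orders sum to 4 (valence 4) → 0 H
  atom 6: C, bond orders sum to 1 (valence 4) → 3 H
  atom 7: C, bond orders sum to 4 (valence 4) → 0 H
  atom 8: C, bond orders sum to 4 (valence 4) → 0 H
  atom 9: O, bond orders sum to 1 (valence 2) → 1 H
  atom 10: O, bond orders sum to 2 (valence 2) → 0 H
  atom 11: C, bond orders sum to 4 (valence 4) → 0 H
  atom 12: C, bond orders sum to 1 (valence 4) → 3 H
  atom 13: C, bond orders sum to 4 (valence 4) → 0 H
  atom 14: C, bond orders sum to 3 (valence 4) → 1 H
  atom 15: C, bond orders sum to 2 (valence 4) → 2 H
  atom 16: C, bond orders sum to 1 (valence 4) → 3 H
Totals → C:13, H:17, Cl:1, O:2.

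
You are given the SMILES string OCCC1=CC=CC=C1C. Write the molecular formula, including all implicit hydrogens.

C9H12O

Walk through each heavy atom and fill implicit hydrogens from standard valence (C 4, N 3, O 2, S 2, halogen 1):
  atom 1: O, bond orders sum to 1 (valence 2) → 1 H
  atom 2: C, bond orders sum to 2 (valence 4) → 2 H
  atom 3: C, bond orders sum to 2 (valence 4) → 2 H
  atom 4: C, bond orders sum to 4 (valence 4) → 0 H
  atom 5: C, bond orders sum to 3 (valence 4) → 1 H
  atom 6: C, bond orders sum to 3 (valence 4) → 1 H
  atom 7: C, bond orders sum to 3 (valence 4) → 1 H
  atom 8: C, bond orders sum to 3 (valence 4) → 1 H
  atom 9: C, bond orders sum to 4 (valence 4) → 0 H
  atom 10: C, bond orders sum to 1 (valence 4) → 3 H
Totals → C:9, H:12, O:1.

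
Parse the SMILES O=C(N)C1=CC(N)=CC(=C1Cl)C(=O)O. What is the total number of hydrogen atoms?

7

Walk through each heavy atom and fill implicit hydrogens from standard valence (C 4, N 3, O 2, S 2, halogen 1):
  atom 1: O, bond orders sum to 2 (valence 2) → 0 H
  atom 2: C, bond orders sum to 4 (valence 4) → 0 H
  atom 3: N, bond orders sum to 1 (valence 3) → 2 H
  atom 4: C, bond orders sum to 4 (valence 4) → 0 H
  atom 5: C, bond orders sum to 3 (valence 4) → 1 H
  atom 6: C, bond orders sum to 4 (valence 4) → 0 H
  atom 7: N, bond orders sum to 1 (valence 3) → 2 H
  atom 8: C, bond orders sum to 3 (valence 4) → 1 H
  atom 9: C, bond orders sum to 4 (valence 4) → 0 H
  atom 10: C, bond orders sum to 4 (valence 4) → 0 H
  atom 11: Cl (halogen, monovalent) → 0 H
  atom 12: C, bond orders sum to 4 (valence 4) → 0 H
  atom 13: O, bond orders sum to 2 (valence 2) → 0 H
  atom 14: O, bond orders sum to 1 (valence 2) → 1 H
Total hydrogens: 7.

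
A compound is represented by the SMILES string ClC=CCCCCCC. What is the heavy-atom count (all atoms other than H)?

Every atom symbol written in the SMILES (organic subset) is one heavy atom; implicit H are not written.
Heavy atoms by element → C:8, Cl:1.
Total: 9.

9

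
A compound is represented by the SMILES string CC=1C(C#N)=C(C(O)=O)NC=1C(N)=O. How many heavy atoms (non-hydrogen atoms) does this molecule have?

14

Every atom symbol written in the SMILES (organic subset) is one heavy atom; implicit H are not written.
Heavy atoms by element → C:8, N:3, O:3.
Total: 14.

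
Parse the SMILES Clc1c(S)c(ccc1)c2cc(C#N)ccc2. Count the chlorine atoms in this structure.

1

Scan the SMILES for Cl atoms (remember two-letter symbols like Cl and Br are single atoms).
Chlorine count: 1.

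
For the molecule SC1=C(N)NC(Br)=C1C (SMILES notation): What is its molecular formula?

C5H7BrN2S

Walk through each heavy atom and fill implicit hydrogens from standard valence (C 4, N 3, O 2, S 2, halogen 1):
  atom 1: S, bond orders sum to 1 (valence 2) → 1 H
  atom 2: C, bond orders sum to 4 (valence 4) → 0 H
  atom 3: C, bond orders sum to 4 (valence 4) → 0 H
  atom 4: N, bond orders sum to 1 (valence 3) → 2 H
  atom 5: N, bond orders sum to 2 (valence 3) → 1 H
  atom 6: C, bond orders sum to 4 (valence 4) → 0 H
  atom 7: Br (halogen, monovalent) → 0 H
  atom 8: C, bond orders sum to 4 (valence 4) → 0 H
  atom 9: C, bond orders sum to 1 (valence 4) → 3 H
Totals → C:5, H:7, Br:1, N:2, S:1.
In Hill order: C5H7BrN2S.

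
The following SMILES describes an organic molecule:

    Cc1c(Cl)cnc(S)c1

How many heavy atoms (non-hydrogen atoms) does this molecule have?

9

Every atom symbol written in the SMILES (organic subset) is one heavy atom; implicit H are not written.
Heavy atoms by element → C:6, Cl:1, N:1, S:1.
Total: 9.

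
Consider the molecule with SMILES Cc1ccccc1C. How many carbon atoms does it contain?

Count every carbon token in the SMILES (each C, including those in ring-closure positions and inside branches).
Carbon count: 8.

8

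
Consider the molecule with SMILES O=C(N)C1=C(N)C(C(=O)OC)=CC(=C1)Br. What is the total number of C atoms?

9

Count every carbon token in the SMILES (each C, including those in ring-closure positions and inside branches).
Carbon count: 9.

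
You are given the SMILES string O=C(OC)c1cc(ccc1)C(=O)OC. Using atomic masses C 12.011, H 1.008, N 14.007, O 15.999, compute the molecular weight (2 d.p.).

194.19 g/mol

First, the molecular formula is C10H10O4 (counting implicit H from valence).
  C: 10 × 12.011 = 120.110
  H: 10 × 1.008 = 10.080
  O: 4 × 15.999 = 63.996
Sum: 10×12.011 + 10×1.008 + 4×15.999 = 194.186 → 194.19 g/mol.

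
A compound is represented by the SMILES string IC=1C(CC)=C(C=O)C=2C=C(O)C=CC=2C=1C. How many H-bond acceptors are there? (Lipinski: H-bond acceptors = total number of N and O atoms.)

N atoms: 0; O atoms: 2.
Lipinski HBA = 0 + 2 = 2.

2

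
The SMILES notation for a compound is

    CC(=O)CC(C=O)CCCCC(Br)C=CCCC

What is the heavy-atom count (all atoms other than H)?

18

Every atom symbol written in the SMILES (organic subset) is one heavy atom; implicit H are not written.
Heavy atoms by element → Br:1, C:15, O:2.
Total: 18.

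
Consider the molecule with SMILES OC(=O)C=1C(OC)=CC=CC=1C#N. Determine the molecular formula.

C9H7NO3

Walk through each heavy atom and fill implicit hydrogens from standard valence (C 4, N 3, O 2, S 2, halogen 1):
  atom 1: O, bond orders sum to 1 (valence 2) → 1 H
  atom 2: C, bond orders sum to 4 (valence 4) → 0 H
  atom 3: O, bond orders sum to 2 (valence 2) → 0 H
  atom 4: C, bond orders sum to 4 (valence 4) → 0 H
  atom 5: C, bond orders sum to 4 (valence 4) → 0 H
  atom 6: O, bond orders sum to 2 (valence 2) → 0 H
  atom 7: C, bond orders sum to 1 (valence 4) → 3 H
  atom 8: C, bond orders sum to 3 (valence 4) → 1 H
  atom 9: C, bond orders sum to 3 (valence 4) → 1 H
  atom 10: C, bond orders sum to 3 (valence 4) → 1 H
  atom 11: C, bond orders sum to 4 (valence 4) → 0 H
  atom 12: C, bond orders sum to 4 (valence 4) → 0 H
  atom 13: N, bond orders sum to 3 (valence 3) → 0 H
Totals → C:9, H:7, N:1, O:3.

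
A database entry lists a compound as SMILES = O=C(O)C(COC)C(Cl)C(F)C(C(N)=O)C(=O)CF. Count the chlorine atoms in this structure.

Scan the SMILES for Cl atoms (remember two-letter symbols like Cl and Br are single atoms).
Chlorine count: 1.

1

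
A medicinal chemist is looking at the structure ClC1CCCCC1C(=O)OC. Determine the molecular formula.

Walk through each heavy atom and fill implicit hydrogens from standard valence (C 4, N 3, O 2, S 2, halogen 1):
  atom 1: Cl (halogen, monovalent) → 0 H
  atom 2: C, bond orders sum to 3 (valence 4) → 1 H
  atom 3: C, bond orders sum to 2 (valence 4) → 2 H
  atom 4: C, bond orders sum to 2 (valence 4) → 2 H
  atom 5: C, bond orders sum to 2 (valence 4) → 2 H
  atom 6: C, bond orders sum to 2 (valence 4) → 2 H
  atom 7: C, bond orders sum to 3 (valence 4) → 1 H
  atom 8: C, bond orders sum to 4 (valence 4) → 0 H
  atom 9: O, bond orders sum to 2 (valence 2) → 0 H
  atom 10: O, bond orders sum to 2 (valence 2) → 0 H
  atom 11: C, bond orders sum to 1 (valence 4) → 3 H
Totals → C:8, H:13, Cl:1, O:2.

C8H13ClO2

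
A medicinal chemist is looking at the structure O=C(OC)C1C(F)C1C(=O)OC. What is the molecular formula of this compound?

C7H9FO4

Walk through each heavy atom and fill implicit hydrogens from standard valence (C 4, N 3, O 2, S 2, halogen 1):
  atom 1: O, bond orders sum to 2 (valence 2) → 0 H
  atom 2: C, bond orders sum to 4 (valence 4) → 0 H
  atom 3: O, bond orders sum to 2 (valence 2) → 0 H
  atom 4: C, bond orders sum to 1 (valence 4) → 3 H
  atom 5: C, bond orders sum to 3 (valence 4) → 1 H
  atom 6: C, bond orders sum to 3 (valence 4) → 1 H
  atom 7: F (halogen, monovalent) → 0 H
  atom 8: C, bond orders sum to 3 (valence 4) → 1 H
  atom 9: C, bond orders sum to 4 (valence 4) → 0 H
  atom 10: O, bond orders sum to 2 (valence 2) → 0 H
  atom 11: O, bond orders sum to 2 (valence 2) → 0 H
  atom 12: C, bond orders sum to 1 (valence 4) → 3 H
Totals → C:7, H:9, F:1, O:4.
In Hill order: C7H9FO4.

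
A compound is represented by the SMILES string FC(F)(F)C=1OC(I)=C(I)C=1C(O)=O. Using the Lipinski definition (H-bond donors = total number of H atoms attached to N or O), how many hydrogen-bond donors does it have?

1

Donors: find every N or O and count the H atoms it carries.
  atom 6 (O): bond orders sum to 2 → 0 H
  atom 13 (O): bond orders sum to 1 → 1 H
  atom 14 (O): bond orders sum to 2 → 0 H
Lipinski HBD = 1.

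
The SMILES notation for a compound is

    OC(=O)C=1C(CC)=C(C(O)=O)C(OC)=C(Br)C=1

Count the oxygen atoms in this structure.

Scan the SMILES for O atoms (remember two-letter symbols like Cl and Br are single atoms).
Oxygen count: 5.

5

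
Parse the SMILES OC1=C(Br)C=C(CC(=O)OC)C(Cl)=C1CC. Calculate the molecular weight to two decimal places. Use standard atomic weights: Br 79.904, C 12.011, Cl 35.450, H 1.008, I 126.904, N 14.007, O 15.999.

First, the molecular formula is C11H12BrClO3 (counting implicit H from valence).
  Br: 1 × 79.904 = 79.904
  C: 11 × 12.011 = 132.121
  Cl: 1 × 35.450 = 35.450
  H: 12 × 1.008 = 12.096
  O: 3 × 15.999 = 47.997
Sum: 1×79.904 + 11×12.011 + 1×35.450 + 12×1.008 + 3×15.999 = 307.568 → 307.57 g/mol.

307.57 g/mol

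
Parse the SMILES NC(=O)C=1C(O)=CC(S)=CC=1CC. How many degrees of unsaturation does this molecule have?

5

Degree of unsaturation = (number of rings) + (number of π bonds).
Ring closures in the SMILES: 1.
π bonds: 4 double bonds (each 1 DoU) → 4 DoU from unsaturation.
Total DoU = 1 + 4 = 5.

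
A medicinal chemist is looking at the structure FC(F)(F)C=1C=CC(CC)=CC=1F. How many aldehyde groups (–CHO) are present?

Scan the SMILES for the aldehyde motif — none present.

0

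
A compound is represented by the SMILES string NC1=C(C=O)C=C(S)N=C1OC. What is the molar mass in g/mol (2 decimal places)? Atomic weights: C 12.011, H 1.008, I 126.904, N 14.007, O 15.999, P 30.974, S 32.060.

First, the molecular formula is C7H8N2O2S (counting implicit H from valence).
  C: 7 × 12.011 = 84.077
  H: 8 × 1.008 = 8.064
  N: 2 × 14.007 = 28.014
  O: 2 × 15.999 = 31.998
  S: 1 × 32.060 = 32.060
Sum: 7×12.011 + 8×1.008 + 2×14.007 + 2×15.999 + 1×32.060 = 184.213 → 184.21 g/mol.

184.21 g/mol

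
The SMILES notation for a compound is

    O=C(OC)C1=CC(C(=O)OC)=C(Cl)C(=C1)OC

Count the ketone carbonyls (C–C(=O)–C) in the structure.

Scan the SMILES for the ketone motif — none present.
Groups that are present: 2 ester, 1 ether.

0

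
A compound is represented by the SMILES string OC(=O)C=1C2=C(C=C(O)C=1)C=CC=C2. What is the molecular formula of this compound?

C11H8O3

Walk through each heavy atom and fill implicit hydrogens from standard valence (C 4, N 3, O 2, S 2, halogen 1):
  atom 1: O, bond orders sum to 1 (valence 2) → 1 H
  atom 2: C, bond orders sum to 4 (valence 4) → 0 H
  atom 3: O, bond orders sum to 2 (valence 2) → 0 H
  atom 4: C, bond orders sum to 4 (valence 4) → 0 H
  atom 5: C, bond orders sum to 4 (valence 4) → 0 H
  atom 6: C, bond orders sum to 4 (valence 4) → 0 H
  atom 7: C, bond orders sum to 3 (valence 4) → 1 H
  atom 8: C, bond orders sum to 4 (valence 4) → 0 H
  atom 9: O, bond orders sum to 1 (valence 2) → 1 H
  atom 10: C, bond orders sum to 3 (valence 4) → 1 H
  atom 11: C, bond orders sum to 3 (valence 4) → 1 H
  atom 12: C, bond orders sum to 3 (valence 4) → 1 H
  atom 13: C, bond orders sum to 3 (valence 4) → 1 H
  atom 14: C, bond orders sum to 3 (valence 4) → 1 H
Totals → C:11, H:8, O:3.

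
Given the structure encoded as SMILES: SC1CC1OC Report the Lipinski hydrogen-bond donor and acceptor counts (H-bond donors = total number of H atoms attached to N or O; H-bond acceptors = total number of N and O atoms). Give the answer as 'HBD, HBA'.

0, 1

Donors: find every N or O and count the H atoms it carries.
  atom 5 (O): bond orders sum to 2 → 0 H
Lipinski HBD = 0.
Acceptors: N atoms = 0, O atoms = 1 → HBA = 1.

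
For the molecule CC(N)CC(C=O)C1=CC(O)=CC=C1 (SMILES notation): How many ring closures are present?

1

In SMILES, each pair of matching ring-closure digits denotes one ring-closing bond; the number of such bonds equals the number of independent rings.
Ring-closure bonds here: 1.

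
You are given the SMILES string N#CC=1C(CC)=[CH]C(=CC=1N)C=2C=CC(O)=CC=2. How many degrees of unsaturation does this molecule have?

Degree of unsaturation = (number of rings) + (number of π bonds).
Ring closures in the SMILES: 2.
π bonds: 6 double bonds (each 1 DoU), 1 triple bond (each 2 DoU) → 8 DoU from unsaturation.
Total DoU = 2 + 8 = 10.

10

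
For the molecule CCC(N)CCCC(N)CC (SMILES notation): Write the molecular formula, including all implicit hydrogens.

Walk through each heavy atom and fill implicit hydrogens from standard valence (C 4, N 3, O 2, S 2, halogen 1):
  atom 1: C, bond orders sum to 1 (valence 4) → 3 H
  atom 2: C, bond orders sum to 2 (valence 4) → 2 H
  atom 3: C, bond orders sum to 3 (valence 4) → 1 H
  atom 4: N, bond orders sum to 1 (valence 3) → 2 H
  atom 5: C, bond orders sum to 2 (valence 4) → 2 H
  atom 6: C, bond orders sum to 2 (valence 4) → 2 H
  atom 7: C, bond orders sum to 2 (valence 4) → 2 H
  atom 8: C, bond orders sum to 3 (valence 4) → 1 H
  atom 9: N, bond orders sum to 1 (valence 3) → 2 H
  atom 10: C, bond orders sum to 2 (valence 4) → 2 H
  atom 11: C, bond orders sum to 1 (valence 4) → 3 H
Totals → C:9, H:22, N:2.

C9H22N2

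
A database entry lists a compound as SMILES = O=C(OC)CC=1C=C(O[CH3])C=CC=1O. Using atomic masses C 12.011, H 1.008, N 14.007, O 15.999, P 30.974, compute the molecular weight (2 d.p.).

First, the molecular formula is C10H12O4 (counting implicit H from valence).
  C: 10 × 12.011 = 120.110
  H: 12 × 1.008 = 12.096
  O: 4 × 15.999 = 63.996
Sum: 10×12.011 + 12×1.008 + 4×15.999 = 196.202 → 196.20 g/mol.

196.20 g/mol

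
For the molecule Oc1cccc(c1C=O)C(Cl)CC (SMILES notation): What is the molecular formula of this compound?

C10H11ClO2

Walk through each heavy atom and fill implicit hydrogens from standard valence (C 4, N 3, O 2, S 2, halogen 1); for lowercase aromatic atoms, an aromatic c carries 1 H when it has two neighbours and 0 H with three, and aromatic n carries 0 H:
  atom 1: O, bond orders sum to 1 (valence 2) → 1 H
  atom 2: aromatic c, 3 neighbours → 0 H
  atom 3: aromatic c, 2 neighbours → 1 H
  atom 4: aromatic c, 2 neighbours → 1 H
  atom 5: aromatic c, 2 neighbours → 1 H
  atom 6: aromatic c, 3 neighbours → 0 H
  atom 7: aromatic c, 3 neighbours → 0 H
  atom 8: C, bond orders sum to 3 (valence 4) → 1 H
  atom 9: O, bond orders sum to 2 (valence 2) → 0 H
  atom 10: C, bond orders sum to 3 (valence 4) → 1 H
  atom 11: Cl (halogen, monovalent) → 0 H
  atom 12: C, bond orders sum to 2 (valence 4) → 2 H
  atom 13: C, bond orders sum to 1 (valence 4) → 3 H
Totals → C:10, H:11, Cl:1, O:2.
In Hill order: C10H11ClO2.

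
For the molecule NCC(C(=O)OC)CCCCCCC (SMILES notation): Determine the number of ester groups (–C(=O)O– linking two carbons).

The ester motif appears at heavy-atom position 4 in the SMILES.
Other groups present: 1 primary amine.
Ester count: 1.

1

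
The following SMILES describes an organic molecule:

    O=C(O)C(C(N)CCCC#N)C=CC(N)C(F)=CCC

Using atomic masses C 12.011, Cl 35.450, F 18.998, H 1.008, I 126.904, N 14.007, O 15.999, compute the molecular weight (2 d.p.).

283.35 g/mol

First, the molecular formula is C14H22FN3O2 (counting implicit H from valence).
  C: 14 × 12.011 = 168.154
  F: 1 × 18.998 = 18.998
  H: 22 × 1.008 = 22.176
  N: 3 × 14.007 = 42.021
  O: 2 × 15.999 = 31.998
Sum: 14×12.011 + 1×18.998 + 22×1.008 + 3×14.007 + 2×15.999 = 283.347 → 283.35 g/mol.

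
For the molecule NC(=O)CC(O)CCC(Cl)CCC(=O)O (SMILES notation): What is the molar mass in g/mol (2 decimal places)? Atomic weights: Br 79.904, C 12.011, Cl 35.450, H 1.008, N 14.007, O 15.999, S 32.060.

237.68 g/mol

First, the molecular formula is C9H16ClNO4 (counting implicit H from valence).
  C: 9 × 12.011 = 108.099
  Cl: 1 × 35.450 = 35.450
  H: 16 × 1.008 = 16.128
  N: 1 × 14.007 = 14.007
  O: 4 × 15.999 = 63.996
Sum: 9×12.011 + 1×35.450 + 16×1.008 + 1×14.007 + 4×15.999 = 237.680 → 237.68 g/mol.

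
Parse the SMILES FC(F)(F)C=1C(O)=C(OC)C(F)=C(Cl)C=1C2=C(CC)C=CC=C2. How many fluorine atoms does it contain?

Scan the SMILES for F atoms (remember two-letter symbols like Cl and Br are single atoms).
Fluorine count: 4.

4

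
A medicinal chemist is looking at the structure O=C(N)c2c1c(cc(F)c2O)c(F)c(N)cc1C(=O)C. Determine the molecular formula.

Walk through each heavy atom and fill implicit hydrogens from standard valence (C 4, N 3, O 2, S 2, halogen 1); for lowercase aromatic atoms, an aromatic c carries 1 H when it has two neighbours and 0 H with three, and aromatic n carries 0 H:
  atom 1: O, bond orders sum to 2 (valence 2) → 0 H
  atom 2: C, bond orders sum to 4 (valence 4) → 0 H
  atom 3: N, bond orders sum to 1 (valence 3) → 2 H
  atom 4: aromatic c, 3 neighbours → 0 H
  atom 5: aromatic c, 3 neighbours → 0 H
  atom 6: aromatic c, 3 neighbours → 0 H
  atom 7: aromatic c, 2 neighbours → 1 H
  atom 8: aromatic c, 3 neighbours → 0 H
  atom 9: F (halogen, monovalent) → 0 H
  atom 10: aromatic c, 3 neighbours → 0 H
  atom 11: O, bond orders sum to 1 (valence 2) → 1 H
  atom 12: aromatic c, 3 neighbours → 0 H
  atom 13: F (halogen, monovalent) → 0 H
  atom 14: aromatic c, 3 neighbours → 0 H
  atom 15: N, bond orders sum to 1 (valence 3) → 2 H
  atom 16: aromatic c, 2 neighbours → 1 H
  atom 17: aromatic c, 3 neighbours → 0 H
  atom 18: C, bond orders sum to 4 (valence 4) → 0 H
  atom 19: O, bond orders sum to 2 (valence 2) → 0 H
  atom 20: C, bond orders sum to 1 (valence 4) → 3 H
Totals → C:13, H:10, F:2, N:2, O:3.

C13H10F2N2O3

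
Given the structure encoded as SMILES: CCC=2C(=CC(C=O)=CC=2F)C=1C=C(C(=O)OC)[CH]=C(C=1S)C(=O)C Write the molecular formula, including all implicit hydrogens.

Walk through each heavy atom and fill implicit hydrogens from standard valence (C 4, N 3, O 2, S 2, halogen 1):
  atom 1: C, bond orders sum to 1 (valence 4) → 3 H
  atom 2: C, bond orders sum to 2 (valence 4) → 2 H
  atom 3: C, bond orders sum to 4 (valence 4) → 0 H
  atom 4: C, bond orders sum to 4 (valence 4) → 0 H
  atom 5: C, bond orders sum to 3 (valence 4) → 1 H
  atom 6: C, bond orders sum to 4 (valence 4) → 0 H
  atom 7: C, bond orders sum to 3 (valence 4) → 1 H
  atom 8: O, bond orders sum to 2 (valence 2) → 0 H
  atom 9: C, bond orders sum to 3 (valence 4) → 1 H
  atom 10: C, bond orders sum to 4 (valence 4) → 0 H
  atom 11: F (halogen, monovalent) → 0 H
  atom 12: C, bond orders sum to 4 (valence 4) → 0 H
  atom 13: C, bond orders sum to 3 (valence 4) → 1 H
  atom 14: C, bond orders sum to 4 (valence 4) → 0 H
  atom 15: C, bond orders sum to 4 (valence 4) → 0 H
  atom 16: O, bond orders sum to 2 (valence 2) → 0 H
  atom 17: O, bond orders sum to 2 (valence 2) → 0 H
  atom 18: C, bond orders sum to 1 (valence 4) → 3 H
  atom 19: C with explicit H count 1
  atom 20: C, bond orders sum to 4 (valence 4) → 0 H
  atom 21: C, bond orders sum to 4 (valence 4) → 0 H
  atom 22: S, bond orders sum to 1 (valence 2) → 1 H
  atom 23: C, bond orders sum to 4 (valence 4) → 0 H
  atom 24: O, bond orders sum to 2 (valence 2) → 0 H
  atom 25: C, bond orders sum to 1 (valence 4) → 3 H
Totals → C:19, H:17, F:1, O:4, S:1.

C19H17FO4S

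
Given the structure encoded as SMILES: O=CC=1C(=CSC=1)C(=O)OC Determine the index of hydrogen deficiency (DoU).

5

Degree of unsaturation = (number of rings) + (number of π bonds).
Ring closures in the SMILES: 1.
π bonds: 4 double bonds (each 1 DoU) → 4 DoU from unsaturation.
Total DoU = 1 + 4 = 5.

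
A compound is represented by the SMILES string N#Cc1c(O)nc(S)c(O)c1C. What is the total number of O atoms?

2

Scan the SMILES for O atoms (remember two-letter symbols like Cl and Br are single atoms).
Oxygen count: 2.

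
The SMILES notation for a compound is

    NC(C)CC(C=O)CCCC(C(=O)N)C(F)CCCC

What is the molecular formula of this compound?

Walk through each heavy atom and fill implicit hydrogens from standard valence (C 4, N 3, O 2, S 2, halogen 1):
  atom 1: N, bond orders sum to 1 (valence 3) → 2 H
  atom 2: C, bond orders sum to 3 (valence 4) → 1 H
  atom 3: C, bond orders sum to 1 (valence 4) → 3 H
  atom 4: C, bond orders sum to 2 (valence 4) → 2 H
  atom 5: C, bond orders sum to 3 (valence 4) → 1 H
  atom 6: C, bond orders sum to 3 (valence 4) → 1 H
  atom 7: O, bond orders sum to 2 (valence 2) → 0 H
  atom 8: C, bond orders sum to 2 (valence 4) → 2 H
  atom 9: C, bond orders sum to 2 (valence 4) → 2 H
  atom 10: C, bond orders sum to 2 (valence 4) → 2 H
  atom 11: C, bond orders sum to 3 (valence 4) → 1 H
  atom 12: C, bond orders sum to 4 (valence 4) → 0 H
  atom 13: O, bond orders sum to 2 (valence 2) → 0 H
  atom 14: N, bond orders sum to 1 (valence 3) → 2 H
  atom 15: C, bond orders sum to 3 (valence 4) → 1 H
  atom 16: F (halogen, monovalent) → 0 H
  atom 17: C, bond orders sum to 2 (valence 4) → 2 H
  atom 18: C, bond orders sum to 2 (valence 4) → 2 H
  atom 19: C, bond orders sum to 2 (valence 4) → 2 H
  atom 20: C, bond orders sum to 1 (valence 4) → 3 H
Totals → C:15, H:29, F:1, N:2, O:2.
In Hill order: C15H29FN2O2.

C15H29FN2O2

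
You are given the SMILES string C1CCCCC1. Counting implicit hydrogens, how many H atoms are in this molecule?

Walk through each heavy atom and fill implicit hydrogens from standard valence (C 4, N 3, O 2, S 2, halogen 1):
  atom 1: C, bond orders sum to 2 (valence 4) → 2 H
  atom 2: C, bond orders sum to 2 (valence 4) → 2 H
  atom 3: C, bond orders sum to 2 (valence 4) → 2 H
  atom 4: C, bond orders sum to 2 (valence 4) → 2 H
  atom 5: C, bond orders sum to 2 (valence 4) → 2 H
  atom 6: C, bond orders sum to 2 (valence 4) → 2 H
Total hydrogens: 12.

12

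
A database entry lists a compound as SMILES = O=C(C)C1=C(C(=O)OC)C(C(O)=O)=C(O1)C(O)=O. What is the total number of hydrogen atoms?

Walk through each heavy atom and fill implicit hydrogens from standard valence (C 4, N 3, O 2, S 2, halogen 1):
  atom 1: O, bond orders sum to 2 (valence 2) → 0 H
  atom 2: C, bond orders sum to 4 (valence 4) → 0 H
  atom 3: C, bond orders sum to 1 (valence 4) → 3 H
  atom 4: C, bond orders sum to 4 (valence 4) → 0 H
  atom 5: C, bond orders sum to 4 (valence 4) → 0 H
  atom 6: C, bond orders sum to 4 (valence 4) → 0 H
  atom 7: O, bond orders sum to 2 (valence 2) → 0 H
  atom 8: O, bond orders sum to 2 (valence 2) → 0 H
  atom 9: C, bond orders sum to 1 (valence 4) → 3 H
  atom 10: C, bond orders sum to 4 (valence 4) → 0 H
  atom 11: C, bond orders sum to 4 (valence 4) → 0 H
  atom 12: O, bond orders sum to 1 (valence 2) → 1 H
  atom 13: O, bond orders sum to 2 (valence 2) → 0 H
  atom 14: C, bond orders sum to 4 (valence 4) → 0 H
  atom 15: O, bond orders sum to 2 (valence 2) → 0 H
  atom 16: C, bond orders sum to 4 (valence 4) → 0 H
  atom 17: O, bond orders sum to 1 (valence 2) → 1 H
  atom 18: O, bond orders sum to 2 (valence 2) → 0 H
Total hydrogens: 8.

8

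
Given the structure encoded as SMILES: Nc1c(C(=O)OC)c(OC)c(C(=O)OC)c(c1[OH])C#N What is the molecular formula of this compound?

Walk through each heavy atom and fill implicit hydrogens from standard valence (C 4, N 3, O 2, S 2, halogen 1); for lowercase aromatic atoms, an aromatic c carries 1 H when it has two neighbours and 0 H with three, and aromatic n carries 0 H:
  atom 1: N, bond orders sum to 1 (valence 3) → 2 H
  atom 2: aromatic c, 3 neighbours → 0 H
  atom 3: aromatic c, 3 neighbours → 0 H
  atom 4: C, bond orders sum to 4 (valence 4) → 0 H
  atom 5: O, bond orders sum to 2 (valence 2) → 0 H
  atom 6: O, bond orders sum to 2 (valence 2) → 0 H
  atom 7: C, bond orders sum to 1 (valence 4) → 3 H
  atom 8: aromatic c, 3 neighbours → 0 H
  atom 9: O, bond orders sum to 2 (valence 2) → 0 H
  atom 10: C, bond orders sum to 1 (valence 4) → 3 H
  atom 11: aromatic c, 3 neighbours → 0 H
  atom 12: C, bond orders sum to 4 (valence 4) → 0 H
  atom 13: O, bond orders sum to 2 (valence 2) → 0 H
  atom 14: O, bond orders sum to 2 (valence 2) → 0 H
  atom 15: C, bond orders sum to 1 (valence 4) → 3 H
  atom 16: aromatic c, 3 neighbours → 0 H
  atom 17: aromatic c, 3 neighbours → 0 H
  atom 18: O with explicit H count 1
  atom 19: C, bond orders sum to 4 (valence 4) → 0 H
  atom 20: N, bond orders sum to 3 (valence 3) → 0 H
Totals → C:12, H:12, N:2, O:6.
In Hill order: C12H12N2O6.

C12H12N2O6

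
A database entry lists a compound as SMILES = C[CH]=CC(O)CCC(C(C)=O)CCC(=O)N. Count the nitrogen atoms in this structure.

Scan the SMILES for N atoms (remember two-letter symbols like Cl and Br are single atoms).
Nitrogen count: 1.

1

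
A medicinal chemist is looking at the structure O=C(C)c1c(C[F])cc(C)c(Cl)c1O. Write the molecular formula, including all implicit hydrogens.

C10H10ClFO2

Walk through each heavy atom and fill implicit hydrogens from standard valence (C 4, N 3, O 2, S 2, halogen 1); for lowercase aromatic atoms, an aromatic c carries 1 H when it has two neighbours and 0 H with three, and aromatic n carries 0 H:
  atom 1: O, bond orders sum to 2 (valence 2) → 0 H
  atom 2: C, bond orders sum to 4 (valence 4) → 0 H
  atom 3: C, bond orders sum to 1 (valence 4) → 3 H
  atom 4: aromatic c, 3 neighbours → 0 H
  atom 5: aromatic c, 3 neighbours → 0 H
  atom 6: C, bond orders sum to 2 (valence 4) → 2 H
  atom 7: F with explicit H count 0
  atom 8: aromatic c, 2 neighbours → 1 H
  atom 9: aromatic c, 3 neighbours → 0 H
  atom 10: C, bond orders sum to 1 (valence 4) → 3 H
  atom 11: aromatic c, 3 neighbours → 0 H
  atom 12: Cl (halogen, monovalent) → 0 H
  atom 13: aromatic c, 3 neighbours → 0 H
  atom 14: O, bond orders sum to 1 (valence 2) → 1 H
Totals → C:10, H:10, Cl:1, F:1, O:2.
In Hill order: C10H10ClFO2.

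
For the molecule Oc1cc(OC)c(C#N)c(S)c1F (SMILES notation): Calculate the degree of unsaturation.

Molecular formula: C8H6FNO2S.
DoU = (2C + 2 + N − H − X) / 2, where X is the halogen count and O/S are ignored.
    = (2·8 + 2 + 1 − 6 − 1) / 2 = 12 / 2 = 6.

6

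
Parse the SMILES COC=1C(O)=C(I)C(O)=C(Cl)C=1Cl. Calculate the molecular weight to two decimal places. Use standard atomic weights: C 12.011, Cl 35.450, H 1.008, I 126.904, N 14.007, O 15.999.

First, the molecular formula is C7H5Cl2IO3 (counting implicit H from valence).
  C: 7 × 12.011 = 84.077
  Cl: 2 × 35.450 = 70.900
  H: 5 × 1.008 = 5.040
  I: 1 × 126.904 = 126.904
  O: 3 × 15.999 = 47.997
Sum: 7×12.011 + 2×35.450 + 5×1.008 + 1×126.904 + 3×15.999 = 334.918 → 334.92 g/mol.

334.92 g/mol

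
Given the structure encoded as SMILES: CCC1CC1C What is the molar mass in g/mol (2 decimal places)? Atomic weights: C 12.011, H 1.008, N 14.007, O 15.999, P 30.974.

First, the molecular formula is C6H12 (counting implicit H from valence).
  C: 6 × 12.011 = 72.066
  H: 12 × 1.008 = 12.096
Sum: 6×12.011 + 12×1.008 = 84.162 → 84.16 g/mol.

84.16 g/mol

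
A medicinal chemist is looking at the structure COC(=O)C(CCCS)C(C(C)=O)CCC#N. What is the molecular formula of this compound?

C12H19NO3S

Walk through each heavy atom and fill implicit hydrogens from standard valence (C 4, N 3, O 2, S 2, halogen 1):
  atom 1: C, bond orders sum to 1 (valence 4) → 3 H
  atom 2: O, bond orders sum to 2 (valence 2) → 0 H
  atom 3: C, bond orders sum to 4 (valence 4) → 0 H
  atom 4: O, bond orders sum to 2 (valence 2) → 0 H
  atom 5: C, bond orders sum to 3 (valence 4) → 1 H
  atom 6: C, bond orders sum to 2 (valence 4) → 2 H
  atom 7: C, bond orders sum to 2 (valence 4) → 2 H
  atom 8: C, bond orders sum to 2 (valence 4) → 2 H
  atom 9: S, bond orders sum to 1 (valence 2) → 1 H
  atom 10: C, bond orders sum to 3 (valence 4) → 1 H
  atom 11: C, bond orders sum to 4 (valence 4) → 0 H
  atom 12: C, bond orders sum to 1 (valence 4) → 3 H
  atom 13: O, bond orders sum to 2 (valence 2) → 0 H
  atom 14: C, bond orders sum to 2 (valence 4) → 2 H
  atom 15: C, bond orders sum to 2 (valence 4) → 2 H
  atom 16: C, bond orders sum to 4 (valence 4) → 0 H
  atom 17: N, bond orders sum to 3 (valence 3) → 0 H
Totals → C:12, H:19, N:1, O:3, S:1.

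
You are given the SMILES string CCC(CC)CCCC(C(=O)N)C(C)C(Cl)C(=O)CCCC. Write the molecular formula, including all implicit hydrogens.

Walk through each heavy atom and fill implicit hydrogens from standard valence (C 4, N 3, O 2, S 2, halogen 1):
  atom 1: C, bond orders sum to 1 (valence 4) → 3 H
  atom 2: C, bond orders sum to 2 (valence 4) → 2 H
  atom 3: C, bond orders sum to 3 (valence 4) → 1 H
  atom 4: C, bond orders sum to 2 (valence 4) → 2 H
  atom 5: C, bond orders sum to 1 (valence 4) → 3 H
  atom 6: C, bond orders sum to 2 (valence 4) → 2 H
  atom 7: C, bond orders sum to 2 (valence 4) → 2 H
  atom 8: C, bond orders sum to 2 (valence 4) → 2 H
  atom 9: C, bond orders sum to 3 (valence 4) → 1 H
  atom 10: C, bond orders sum to 4 (valence 4) → 0 H
  atom 11: O, bond orders sum to 2 (valence 2) → 0 H
  atom 12: N, bond orders sum to 1 (valence 3) → 2 H
  atom 13: C, bond orders sum to 3 (valence 4) → 1 H
  atom 14: C, bond orders sum to 1 (valence 4) → 3 H
  atom 15: C, bond orders sum to 3 (valence 4) → 1 H
  atom 16: Cl (halogen, monovalent) → 0 H
  atom 17: C, bond orders sum to 4 (valence 4) → 0 H
  atom 18: O, bond orders sum to 2 (valence 2) → 0 H
  atom 19: C, bond orders sum to 2 (valence 4) → 2 H
  atom 20: C, bond orders sum to 2 (valence 4) → 2 H
  atom 21: C, bond orders sum to 2 (valence 4) → 2 H
  atom 22: C, bond orders sum to 1 (valence 4) → 3 H
Totals → C:18, H:34, Cl:1, N:1, O:2.

C18H34ClNO2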